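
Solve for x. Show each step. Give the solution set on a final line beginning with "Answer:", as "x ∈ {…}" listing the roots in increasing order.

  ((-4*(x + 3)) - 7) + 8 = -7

Step 1. [((-4*(x + 3)) - 7) + 8 = -7] peel the +8: subtract 8 from each side, so sub: (-4*(x + 3)) - 7 = -15.
Step 2. [(-4*(x + 3)) - 7 = -15] 7 comes off first (add 7), so sub: -4*(x + 3) = -8.
Step 3. [-4*(x + 3) = -8] -4·(inner) — divide through by -4. So div: x + 3 = 2.
Step 4. [x + 3 = 2] 3 comes off first (subtract 3) ⇒ sub: x = -1.

Answer: x ∈ {-1}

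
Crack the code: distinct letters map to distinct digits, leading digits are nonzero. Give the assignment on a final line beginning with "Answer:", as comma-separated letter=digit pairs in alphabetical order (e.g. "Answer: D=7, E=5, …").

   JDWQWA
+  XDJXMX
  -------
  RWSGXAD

Step 1. [col 1: A + X ≡ D (mod 10)] D=7 is one option consistent with column 1 (A + X ≡ D (mod 10), carry-in 0) — take it. So D=7.
Step 2. [R] the sum has 7 digits but both addends have 6; that extra leading digit R is the final carry, namely 1, so R=1.
Step 3. [col 1: A + X ≡ D (mod 10)] several values work for X in column 1 (A + X ≡ D (mod 10), carry-in 0); try X=8 ⇒ X=8.
Step 4. [col 1: A + X ≡ D (mod 10)] from column 1 (X=8, D=7, carry-in 0, digits 1,7,8 already taken and all letters distinct): A must equal 9. So A=9.
Step 5. [col 2: W + M ≡ A (mod 10)] several values work for M in column 2 (W + M ≡ A (mod 10), carry-in 1); try M=6, so M=6.
Step 6. [col 2: W + M ≡ A (mod 10)] column 2: given M=6, A=9, carry-in 1, and digits 1,6,7,8,9 already taken and all letters distinct, W+M≡A (mod 10) forces W=2 ⇒ W=2.
Step 7. [col 3: Q + X ≡ X (mod 10)] in column 3 we have Q+X≡X with carry-in 0; given X=8 and digits 1,2,6,7,8,9 already taken and all letters distinct, that pins Q to 0. So Q=0.
Step 8. [col 4: W + J ≡ G (mod 10)] in column 4 we have W+J≡G with carry-in 0; given W=2 and digits 0,1,2,6,7,8,9 already taken and all letters distinct, that pins J to 3, so J=3.
Step 9. [col 4: W + J ≡ G (mod 10)] in column 4 we have W+J≡G with carry-in 0; given W=2, J=3 and digits 0,1,2,3,6,7,8,9 already taken and all letters distinct, that pins G to 5. So G=5.
Step 10. [col 5: D + D ≡ S (mod 10)] column 5 reads D+D+carry(0)=S with D=7; with digits 0,1,2,3,5,6,7,8,9 already taken and all letters distinct, the only value for S is 4. So S=4.

Answer: A=9, D=7, G=5, J=3, M=6, Q=0, R=1, S=4, W=2, X=8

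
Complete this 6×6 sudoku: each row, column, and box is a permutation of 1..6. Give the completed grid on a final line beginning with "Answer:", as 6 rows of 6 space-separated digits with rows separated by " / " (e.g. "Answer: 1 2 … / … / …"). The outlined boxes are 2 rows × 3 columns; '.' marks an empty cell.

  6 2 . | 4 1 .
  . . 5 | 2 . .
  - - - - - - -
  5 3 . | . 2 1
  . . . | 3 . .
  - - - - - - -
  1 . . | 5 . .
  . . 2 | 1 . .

Step 1. [r3c3∈{4,6}] in row 3, 4 fits only at r3c3, so r3c3=4.
Step 2. [r5c6∈{2,3,4,6}] in row 5, 2 fits only at r5c6, so r5c6=2.
Step 3. [r4c5∈{4,5,6}] col 5 places 5 nowhere but r4c5, so r4c5=5.
Step 4. [r1c3∈{3}] r1c3 is down to just 3. So r1c3=3.
Step 5. [r5c5∈{3,4,6}] in row 5, 3 fits only at r5c5, so r5c5=3.
Step 6. [r6c5∈{4,6}] in col 5, 4 fits only at r6c5 ⇒ r6c5=4.
Step 7. [r5c3∈{6}] nothing but 6 survives at r5c3 ⇒ r5c3=6.
Step 8. [r4c2∈{1,6}] in col 2, 6 fits only at r4c2, so r4c2=6.
Step 9. [r5c2∈{4}] only 4 remains possible at r5c2. So r5c2=4.
Step 10. [r2c6∈{3,6}] row 2 places 3 nowhere but r2c6, so r2c6=3.
Step 11. [r6c1∈{3}] r6c1's peers cover all but 3 ⇒ r6c1=3.
Step 12. [r4c1∈{2}] r4c1 is down to just 2, so r4c1=2.
Step 13. [r4c3∈{1}] r4c3's peers cover all but 1 ⇒ r4c3=1.
Step 14. [r1c6∈{5}] r1c6 has the single candidate 5. So r1c6=5.
Step 15. [r2c2∈{1}] only 1 remains possible at r2c2 ⇒ r2c2=1.
Step 16. [r2c5∈{6}] nothing but 6 survives at r2c5, so r2c5=6.
Step 17. [r3c4∈{6}] r3c4 is down to just 6 ⇒ r3c4=6.
Step 18. [r6c2∈{5}] r6c2's peers cover all but 5. So r6c2=5.
Step 19. [r4c6∈{4}] r4c6's peers cover all but 4 ⇒ r4c6=4.
Step 20. [r6c6∈{6}] only 6 remains possible at r6c6. So r6c6=6.
Step 21. [r2c1∈{4}] r2c1 is down to just 4. So r2c1=4.

Answer: 6 2 3 4 1 5 / 4 1 5 2 6 3 / 5 3 4 6 2 1 / 2 6 1 3 5 4 / 1 4 6 5 3 2 / 3 5 2 1 4 6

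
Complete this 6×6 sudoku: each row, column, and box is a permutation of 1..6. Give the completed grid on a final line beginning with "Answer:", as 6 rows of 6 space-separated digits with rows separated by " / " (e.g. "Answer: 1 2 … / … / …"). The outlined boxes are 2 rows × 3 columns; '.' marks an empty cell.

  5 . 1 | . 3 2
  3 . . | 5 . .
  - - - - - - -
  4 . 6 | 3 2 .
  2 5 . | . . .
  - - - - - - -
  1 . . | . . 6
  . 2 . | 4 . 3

Step 1. [r4c4∈{1,6}] in col 4, 1 fits only at r4c4 ⇒ r4c4=1.
Step 2. [r1c2∈{4,6}] across row 1, 4 lands solely at r1c2. So r1c2=4.
Step 3. [r6c5∈{1,5}] row 6 places 1 nowhere but r6c5 ⇒ r6c5=1.
Step 4. [r4c5∈{4,6}] 6 has one home in row 4: r4c5, so r4c5=6.
Step 5. [r5c3∈{3,4,5}] in row 5, 4 fits only at r5c3, so r5c3=4.
Step 6. [r2c5∈{4}] r2c5's peers cover all but 4. So r2c5=4.
Step 7. [r2c2∈{6}] r2c2 is down to just 6, so r2c2=6.
Step 8. [r3c2∈{1}] r3c2 is down to just 1. So r3c2=1.
Step 9. [r6c1∈{6}] r6c1's peers cover all but 6. So r6c1=6.
Step 10. [r5c4∈{2}] only 2 remains possible at r5c4 ⇒ r5c4=2.
Step 11. [r2c6∈{1}] r2c6's peers cover all but 1, so r2c6=1.
Step 12. [r5c5∈{5}] only 5 remains possible at r5c5, so r5c5=5.
Step 13. [r4c3∈{3}] nothing but 3 survives at r4c3. So r4c3=3.
Step 14. [r5c2∈{3}] r5c2 is down to just 3. So r5c2=3.
Step 15. [r1c4∈{6}] nothing but 6 survives at r1c4. So r1c4=6.
Step 16. [r3c6∈{5}] nothing but 5 survives at r3c6, so r3c6=5.
Step 17. [r4c6∈{4}] r4c6 has the single candidate 4, so r4c6=4.
Step 18. [r6c3∈{5}] r6c3 is down to just 5. So r6c3=5.
Step 19. [r2c3∈{2}] r2c3 has the single candidate 2, so r2c3=2.

Answer: 5 4 1 6 3 2 / 3 6 2 5 4 1 / 4 1 6 3 2 5 / 2 5 3 1 6 4 / 1 3 4 2 5 6 / 6 2 5 4 1 3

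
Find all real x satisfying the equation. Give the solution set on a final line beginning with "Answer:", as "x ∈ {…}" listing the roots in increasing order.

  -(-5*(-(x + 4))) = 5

Step 1. [-(-5*(-(x + 4))) = 5] flip signs both sides, so neg: -5*(-(x + 4)) = -5.
Step 2. [-5*(-(x + 4)) = -5] -5·(inner) — divide through by -5. So div: -(x + 4) = 1.
Step 3. [-(x + 4) = 1] leading − — multiply by −1 ⇒ neg: x + 4 = -1.
Step 4. [x + 4 = -1] subtract 4: x sits inside (… + 4). So sub: x = -5.

Answer: x ∈ {-5}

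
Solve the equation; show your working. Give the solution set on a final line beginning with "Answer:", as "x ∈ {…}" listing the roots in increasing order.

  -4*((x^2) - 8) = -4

Step 1. [-4*((x^2) - 8) = -4] -4·(inner) — divide through by -4 ⇒ div: (x^2) - 8 = 1.
Step 2. [(x^2) - 8 = 1] the outer -8 inverts by adding 8, so sub: x^2 = 9.
Step 3. [x^2 = 9] LHS squared, RHS 9 ≥ 0: apply √ (±), so sqrt: x = 3 or -3.

Answer: x ∈ {-3, 3}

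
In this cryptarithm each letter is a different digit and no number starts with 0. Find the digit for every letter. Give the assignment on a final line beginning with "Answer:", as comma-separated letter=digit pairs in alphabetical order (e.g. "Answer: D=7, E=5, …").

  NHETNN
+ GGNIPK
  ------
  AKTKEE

Step 1. [col 1: N + K ≡ E (mod 10)] column 1 (N + K ≡ E (mod 10), carry-in 0) doesn't pin E yet; pick E=2 and continue, so E=2.
Step 2. [col 1: N + K ≡ E (mod 10)] column 1 (N + K ≡ E (mod 10), carry-in 0) doesn't pin N yet; pick N=4 and continue ⇒ N=4.
Step 3. [col 1: N + K ≡ E (mod 10)] in column 1 we have N+K≡E with carry-in 0; given N=4, E=2 and digits 2,4 already taken and all letters distinct, that pins K to 8 ⇒ K=8.
Step 4. [col 2: N + P ≡ E (mod 10)] from column 2 (N=4, E=2, carry-in 1, digits 2,4,8 already taken and all letters distinct): P must equal 7, so P=7.
Step 5. [col 3: T + I ≡ K (mod 10)] column 3 (T + I ≡ K (mod 10), carry-in 1) doesn't pin I yet; pick I=1 and continue, so I=1.
Step 6. [col 3: T + I ≡ K (mod 10)] column 3 reads T+I+carry(1)=K with I=1, K=8; with digits 1,2,4,7,8 already taken and all letters distinct, the only value for T is 6, so T=6.
Step 7. [col 5: H + G ≡ K (mod 10)] no forcing yet in column 5 (carry-in 0); H=3 is free and consistent — try it, so H=3.
Step 8. [col 5: H + G ≡ K (mod 10)] from column 5 (H=3, K=8, carry-in 0, digits 1,2,3,4,6,7,8 already taken and all letters distinct): G must equal 5. So G=5.
Step 9. [col 6: N + G ≡ A (mod 10)] from column 6 (N=4, G=5, carry-in 0, digits 1,2,3,4,5,6,7,8 already taken and all letters distinct): A must equal 9 ⇒ A=9.

Answer: A=9, E=2, G=5, H=3, I=1, K=8, N=4, P=7, T=6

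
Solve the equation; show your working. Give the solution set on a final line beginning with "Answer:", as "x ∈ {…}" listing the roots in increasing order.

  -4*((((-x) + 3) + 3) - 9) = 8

Step 1. [-4*((((-x) + 3) + 3) - 9) = 8] divide by the outer -4. So div: (((-x) + 3) + 3) - 9 = -2.
Step 2. [(((-x) + 3) + 3) - 9 = -2] peel the -9: add 9 from each side. So sub: ((-x) + 3) + 3 = 7.
Step 3. [((-x) + 3) + 3 = 7] subtract 3: x sits inside (… + 3), so sub: (-x) + 3 = 4.
Step 4. [(-x) + 3 = 4] subtract 3: x sits inside (… + 3). So sub: -x = 1.
Step 5. [-x = 1] flip signs both sides. So neg: x = -1.

Answer: x ∈ {-1}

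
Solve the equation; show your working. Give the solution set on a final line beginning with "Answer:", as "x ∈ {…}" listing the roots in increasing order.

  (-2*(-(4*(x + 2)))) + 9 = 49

Step 1. [(-2*(-(4*(x + 2)))) + 9 = 49] 9 comes off first (subtract 9), so sub: -2*(-(4*(x + 2))) = 40.
Step 2. [-2*(-(4*(x + 2))) = 40] divide by the outer -2 ⇒ div: -(4*(x + 2)) = -20.
Step 3. [-(4*(x + 2)) = -20] LHS negated; negate both sides, so neg: 4*(x + 2) = 20.
Step 4. [4*(x + 2) = 20] 4 out front; divide by 4. So div: x + 2 = 5.
Step 5. [x + 2 = 5] the outer +2 inverts by subtracting 2, so sub: x = 3.

Answer: x ∈ {3}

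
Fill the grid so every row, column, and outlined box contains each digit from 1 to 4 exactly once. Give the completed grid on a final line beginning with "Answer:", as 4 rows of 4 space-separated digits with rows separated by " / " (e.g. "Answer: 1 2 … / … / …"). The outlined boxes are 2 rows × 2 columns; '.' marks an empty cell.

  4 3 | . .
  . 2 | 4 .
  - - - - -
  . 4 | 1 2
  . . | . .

Step 1. [r2c4∈{1,3}] in row 2, 3 fits only at r2c4 ⇒ r2c4=3.
Step 2. [r4c1∈{1,2,3}] row 4 places 2 nowhere but r4c1, so r4c1=2.
Step 3. [r4c2∈{1}] r4c2 has the single candidate 1. So r4c2=1.
Step 4. [r4c3∈{3}] r4c3's peers cover all but 3. So r4c3=3.
Step 5. [r4c4∈{4}] r4c4 has the single candidate 4 ⇒ r4c4=4.
Step 6. [r1c4∈{1}] nothing but 1 survives at r1c4, so r1c4=1.
Step 7. [r1c3∈{2}] r1c3 is down to just 2 ⇒ r1c3=2.
Step 8. [r2c1∈{1}] nothing but 1 survives at r2c1 ⇒ r2c1=1.
Step 9. [r3c1∈{3}] r3c1's peers cover all but 3 ⇒ r3c1=3.

Answer: 4 3 2 1 / 1 2 4 3 / 3 4 1 2 / 2 1 3 4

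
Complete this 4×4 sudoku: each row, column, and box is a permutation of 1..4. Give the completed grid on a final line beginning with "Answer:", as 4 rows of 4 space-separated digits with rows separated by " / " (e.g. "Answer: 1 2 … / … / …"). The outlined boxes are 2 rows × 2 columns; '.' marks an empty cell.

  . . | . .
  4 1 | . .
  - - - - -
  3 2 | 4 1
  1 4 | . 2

Step 1. [r2c4∈{3}] r2c4's peers cover all but 3, so r2c4=3.
Step 2. [r1c3∈{1,2}] in row 1, 1 fits only at r1c3. So r1c3=1.
Step 3. [r2c3∈{2}] r2c3's peers cover all but 2. So r2c3=2.
Step 4. [r4c3∈{3}] r4c3 is down to just 3. So r4c3=3.
Step 5. [r1c4∈{4}] r1c4 is down to just 4, so r1c4=4.
Step 6. [r1c1∈{2}] r1c1 is down to just 2, so r1c1=2.
Step 7. [r1c2∈{3}] r1c2 has the single candidate 3. So r1c2=3.

Answer: 2 3 1 4 / 4 1 2 3 / 3 2 4 1 / 1 4 3 2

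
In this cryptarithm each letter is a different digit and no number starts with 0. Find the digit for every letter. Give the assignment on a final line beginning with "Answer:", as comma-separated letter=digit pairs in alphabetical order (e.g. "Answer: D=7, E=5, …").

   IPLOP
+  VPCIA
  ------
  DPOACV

Step 1. [col 1: P + A ≡ V (mod 10)] A=6 is one option consistent with column 1 (P + A ≡ V (mod 10), carry-in 0) — take it ⇒ A=6.
Step 2. [D] adding two 5-digit numbers gives at most 5+1 digits, and here it does — D is that final carry and must be 1, so D=1.
Step 3. [col 1: P + A ≡ V (mod 10)] column 1 (P + A ≡ V (mod 10), carry-in 0) doesn't pin P yet; pick P=2 and continue ⇒ P=2.
Step 4. [col 1: P + A ≡ V (mod 10)] column 1: given P=2, A=6, carry-in 0, and digits 1,2,6 already taken and all letters distinct, P+A≡V (mod 10) forces V=8. So V=8.
Step 5. [col 2: O + I ≡ C (mod 10)] several values work for O in column 2 (O + I ≡ C (mod 10), carry-in 0); try O=5, so O=5.
Step 6. [col 2: O + I ≡ C (mod 10)] I=4 is one option consistent with column 2 (O + I ≡ C (mod 10), carry-in 0) — take it, so I=4.
Step 7. [col 2: O + I ≡ C (mod 10)] column 2: given O=5, I=4, carry-in 0, and digits 1,2,4,5,6,8 already taken and all letters distinct, O+I≡C (mod 10) forces C=9. So C=9.
Step 8. [col 3: L + C ≡ A (mod 10)] in column 3 we have L+C≡A with carry-in 0; given C=9, A=6 and digits 1,2,4,5,6,8,9 already taken and all letters distinct, that pins L to 7, so L=7.

Answer: A=6, C=9, D=1, I=4, L=7, O=5, P=2, V=8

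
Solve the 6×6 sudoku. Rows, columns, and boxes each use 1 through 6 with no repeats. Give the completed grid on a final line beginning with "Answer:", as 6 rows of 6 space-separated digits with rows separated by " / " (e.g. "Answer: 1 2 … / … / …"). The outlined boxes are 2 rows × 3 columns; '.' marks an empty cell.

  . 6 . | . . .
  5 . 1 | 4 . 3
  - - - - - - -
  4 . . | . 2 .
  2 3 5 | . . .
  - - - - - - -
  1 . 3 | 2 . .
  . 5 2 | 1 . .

Step 1. [r4c4∈{6}] nothing but 6 survives at r4c4, so r4c4=6.
Step 2. [r1c4∈{5}] only 5 remains possible at r1c4. So r1c4=5.
Step 3. [r5c5∈{4,5,6}] r5c5 is the only open cell in col 5 admitting 5, so r5c5=5.
Step 4. [r5c6∈{4,6}] r5c6 is the only open cell in row 5 admitting 6 ⇒ r5c6=6.
Step 5. [r1c5∈{1}] r1c5's peers cover all but 1 ⇒ r1c5=1.
Step 6. [r6c6∈{4}] nothing but 4 survives at r6c6 ⇒ r6c6=4.
Step 7. [r3c2∈{1}] r3c2 has the single candidate 1, so r3c2=1.
Step 8. [r5c2∈{4}] r5c2's peers cover all but 4 ⇒ r5c2=4.
Step 9. [r1c6∈{2}] r1c6's peers cover all but 2. So r1c6=2.
Step 10. [r6c5∈{3}] r6c5 has the single candidate 3, so r6c5=3.
Step 11. [r6c1∈{6}] nothing but 6 survives at r6c1. So r6c1=6.
Step 12. [r1c1∈{3}] r1c1 has the single candidate 3, so r1c1=3.
Step 13. [r2c2∈{2}] nothing but 2 survives at r2c2, so r2c2=2.
Step 14. [r4c5∈{4}] r4c5's peers cover all but 4 ⇒ r4c5=4.
Step 15. [r1c3∈{4}] r1c3's peers cover all but 4. So r1c3=4.
Step 16. [r3c4∈{3}] r3c4 is down to just 3 ⇒ r3c4=3.
Step 17. [r3c3∈{6}] r3c3 is down to just 6 ⇒ r3c3=6.
Step 18. [r3c6∈{5}] r3c6 has the single candidate 5, so r3c6=5.
Step 19. [r4c6∈{1}] r4c6 has the single candidate 1. So r4c6=1.
Step 20. [r2c5∈{6}] r2c5 is down to just 6. So r2c5=6.

Answer: 3 6 4 5 1 2 / 5 2 1 4 6 3 / 4 1 6 3 2 5 / 2 3 5 6 4 1 / 1 4 3 2 5 6 / 6 5 2 1 3 4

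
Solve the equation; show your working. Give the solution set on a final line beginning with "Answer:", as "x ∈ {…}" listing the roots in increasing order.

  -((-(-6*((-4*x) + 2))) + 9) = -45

Step 1. [-((-(-6*((-4*x) + 2))) + 9) = -45] leading − — multiply by −1, so neg: (-(-6*((-4*x) + 2))) + 9 = 45.
Step 2. [(-(-6*((-4*x) + 2))) + 9 = 45] 9 comes off first (subtract 9). So sub: -(-6*((-4*x) + 2)) = 36.
Step 3. [-(-6*((-4*x) + 2)) = 36] flip signs both sides, so neg: -6*((-4*x) + 2) = -36.
Step 4. [-6*((-4*x) + 2) = -36] leading coefficient -6: divide by -6, so div: (-4*x) + 2 = 6.
Step 5. [(-4*x) + 2 = 6] +2 is outermost — subtract 2 both sides, so sub: -4*x = 4.
Step 6. [-4*x = 4] divide by the outer -4. So div: x = -1.

Answer: x ∈ {-1}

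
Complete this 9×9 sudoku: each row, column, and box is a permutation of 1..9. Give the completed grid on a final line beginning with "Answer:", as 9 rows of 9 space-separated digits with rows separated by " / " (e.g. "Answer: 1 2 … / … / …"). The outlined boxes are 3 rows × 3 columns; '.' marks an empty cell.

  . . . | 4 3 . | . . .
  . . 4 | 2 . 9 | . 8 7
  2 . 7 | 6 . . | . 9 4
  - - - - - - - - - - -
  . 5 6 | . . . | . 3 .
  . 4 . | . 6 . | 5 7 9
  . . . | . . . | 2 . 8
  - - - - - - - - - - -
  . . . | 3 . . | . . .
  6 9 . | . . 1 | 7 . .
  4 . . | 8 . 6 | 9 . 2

Step 1. [r8c3∈{2,3,5,8}] across row 8, 8 lands solely at r8c3 ⇒ r8c3=8.
Step 2. [r4c9∈{1}] r4c9 has the single candidate 1, so r4c9=1.
Step 3. [r8c4∈{5}] only 5 remains possible at r8c4, so r8c4=5.
Step 4. [r7c5∈{2,4,7,9}] row 7 places 9 nowhere but r7c5 ⇒ r7c5=9.
Step 5. [r1c6∈{5,7,8}] row 1 places 7 nowhere but r1c6 ⇒ r1c6=7.
Step 6. [r7c2∈{1,2,7}] 2 has one home in col 2: r7c2. So r7c2=2.
Step 7. [r7c6∈{4}] r7c6 has the single candidate 4, so r7c6=4.
Step 8. [r7c1∈{1,5,7}] across row 7, 7 lands solely at r7c1. So r7c1=7.
Step 9. [r5c4∈{1}] r5c4 has the single candidate 1, so r5c4=1.
Step 10. [r6c2∈{1,3,7}] r6c2 is the only open cell in col 2 admitting 7 ⇒ r6c2=7.
Step 11. [r1c8∈{1,2,5,6}] across row 1, 2 lands solely at r1c8 ⇒ r1c8=2.
Step 12. [r1c9∈{5,6}] 5 has one home in box 3: r1c9 ⇒ r1c9=5.
Step 13. [r2c1∈{1,3,5}] 5 has one home in col 1: r2c1, so r2c1=5.
Step 14. [r6c4∈{9}] r6c4 has the single candidate 9, so r6c4=9.
Step 15. [r2c5∈{1}] nothing but 1 survives at r2c5, so r2c5=1.
Step 16. [r6c8∈{4,6}] across row 6, 6 lands solely at r6c8, so r6c8=6.
Step 17. [r5c3∈{2,3}] across col 3, 2 lands solely at r5c3, so r5c3=2.
Step 18. [r1c3∈{1,9}] across col 3, 9 lands solely at r1c3. So r1c3=9.
Step 19. [r7c7∈{1,6,8}] across row 7, 8 lands solely at r7c7 ⇒ r7c7=8.
Step 20. [r4c6∈{2,8}] col 6 places 2 nowhere but r4c6 ⇒ r4c6=2.
Step 21. [r6c5∈{4,5}] across row 6, 4 lands solely at r6c5, so r6c5=4.
Step 22. [r3c5∈{5,8}] r3c5 is the only open cell in col 5 admitting 5. So r3c5=5.
Step 23. [r4c5∈{7,8}] col 5 places 8 nowhere but r4c5. So r4c5=8.
Step 24. [r5c6∈{3}] only 3 remains possible at r5c6, so r5c6=3.
Step 25. [r6c1∈{1,3}] col 1 places 3 nowhere but r6c1 ⇒ r6c1=3.
Step 26. [r1c1∈{1,8}] in col 1, 1 fits only at r1c1. So r1c1=1.
Step 27. [r9c2∈{1,3}] r9c2 is the only open cell in col 2 admitting 1. So r9c2=1.
Step 28. [r9c8∈{5}] r9c8 has the single candidate 5, so r9c8=5.
Step 29. [r1c2∈{6,8}] 8 has one home in row 1: r1c2. So r1c2=8.
Step 30. [r2c2∈{3,6}] col 2 places 6 nowhere but r2c2. So r2c2=6.
Step 31. [r3c2∈{3}] r3c2's peers cover all but 3, so r3c2=3.
Step 32. [r4c4∈{7}] nothing but 7 survives at r4c4, so r4c4=7.
Step 33. [r8c5∈{2}] r8c5's peers cover all but 2. So r8c5=2.
Step 34. [r9c3∈{3}] r9c3's peers cover all but 3. So r9c3=3.
Step 35. [r7c9∈{6}] r7c9 is down to just 6 ⇒ r7c9=6.
Step 36. [r4c1∈{9}] nothing but 9 survives at r4c1, so r4c1=9.
Step 37. [r6c6∈{5}] nothing but 5 survives at r6c6 ⇒ r6c6=5.
Step 38. [r3c7∈{1}] only 1 remains possible at r3c7. So r3c7=1.
Step 39. [r7c8∈{1}] only 1 remains possible at r7c8. So r7c8=1.
Step 40. [r8c8∈{4}] r8c8 is down to just 4. So r8c8=4.
Step 41. [r6c3∈{1}] nothing but 1 survives at r6c3, so r6c3=1.
Step 42. [r3c6∈{8}] r3c6 is down to just 8 ⇒ r3c6=8.
Step 43. [r9c5∈{7}] nothing but 7 survives at r9c5, so r9c5=7.
Step 44. [r2c7∈{3}] only 3 remains possible at r2c7, so r2c7=3.
Step 45. [r1c7∈{6}] r1c7 is down to just 6. So r1c7=6.
Step 46. [r5c1∈{8}] r5c1's peers cover all but 8. So r5c1=8.
Step 47. [r8c9∈{3}] only 3 remains possible at r8c9, so r8c9=3.
Step 48. [r7c3∈{5}] only 5 remains possible at r7c3 ⇒ r7c3=5.
Step 49. [r4c7∈{4}] r4c7 is down to just 4, so r4c7=4.

Answer: 1 8 9 4 3 7 6 2 5 / 5 6 4 2 1 9 3 8 7 / 2 3 7 6 5 8 1 9 4 / 9 5 6 7 8 2 4 3 1 / 8 4 2 1 6 3 5 7 9 / 3 7 1 9 4 5 2 6 8 / 7 2 5 3 9 4 8 1 6 / 6 9 8 5 2 1 7 4 3 / 4 1 3 8 7 6 9 5 2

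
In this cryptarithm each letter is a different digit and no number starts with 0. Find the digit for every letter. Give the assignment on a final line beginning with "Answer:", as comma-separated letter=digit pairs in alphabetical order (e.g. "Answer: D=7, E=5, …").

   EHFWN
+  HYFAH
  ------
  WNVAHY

Step 1. [col 1: N + H ≡ Y (mod 10)] several values work for Y in column 1 (N + H ≡ Y (mod 10), carry-in 0); try Y=2, so Y=2.
Step 2. [col 1: N + H ≡ Y (mod 10)] H=8 is one option consistent with column 1 (N + H ≡ Y (mod 10), carry-in 0) — take it, so H=8.
Step 3. [col 1: N + H ≡ Y (mod 10)] column 1 reads N+H+carry(0)=Y with H=8, Y=2; with digits 2,8 already taken and all letters distinct, the only value for N is 4, so N=4.
Step 4. [col 2: W + A ≡ H (mod 10)] no forcing yet in column 2 (carry-in 1); W=1 is free and consistent — try it ⇒ W=1.
Step 5. [col 2: W + A ≡ H (mod 10)] in column 2 we have W+A≡H with carry-in 1; given W=1, H=8 and digits 1,2,4,8 already taken and all letters distinct, that pins A to 6, so A=6.
Step 6. [col 3: F + F ≡ A (mod 10)] from column 3 (A=6, carry-in 0, digits 1,2,4,6,8 already taken and all letters distinct): F must equal 3 ⇒ F=3.
Step 7. [col 4: H + Y ≡ V (mod 10)] from column 4 (H=8, Y=2, carry-in 0, digits 1,2,3,4,6,8 already taken and all letters distinct): V must equal 0, so V=0.
Step 8. [col 5: E + H ≡ N (mod 10)] in column 5 we have E+H≡N with carry-in 1; given H=8, N=4 and digits 0,1,2,3,4,6,8 already taken and all letters distinct, that pins E to 5 ⇒ E=5.

Answer: A=6, E=5, F=3, H=8, N=4, V=0, W=1, Y=2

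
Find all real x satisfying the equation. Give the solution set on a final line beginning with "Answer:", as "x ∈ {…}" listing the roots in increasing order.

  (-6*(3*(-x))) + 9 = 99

Step 1. [(-6*(3*(-x))) + 9 = 99] 9 comes off first (subtract 9). So sub: -6*(3*(-x)) = 90.
Step 2. [-6*(3*(-x)) = 90] leading coefficient -6: divide by -6. So div: 3*(-x) = -15.
Step 3. [3*(-x) = -15] leading coefficient 3: divide by 3. So div: -x = -5.
Step 4. [-x = -5] LHS negated; negate both sides. So neg: x = 5.

Answer: x ∈ {5}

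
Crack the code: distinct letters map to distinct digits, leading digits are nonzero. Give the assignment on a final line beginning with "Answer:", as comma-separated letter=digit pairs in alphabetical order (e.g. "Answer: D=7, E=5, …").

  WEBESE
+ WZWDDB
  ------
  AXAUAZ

Step 1. [col 1: E + B ≡ Z (mod 10)] Z=2 is one option consistent with column 1 (E + B ≡ Z (mod 10), carry-in 0) — take it. So Z=2.
Step 2. [col 1: E + B ≡ Z (mod 10)] column 1 (E + B ≡ Z (mod 10), carry-in 0) doesn't pin B yet; pick B=4 and continue ⇒ B=4.
Step 3. [col 1: E + B ≡ Z (mod 10)] from column 1 (B=4, Z=2, carry-in 0, digits 2,4 already taken and all letters distinct): E must equal 8, so E=8.
Step 4. [col 2: S + D ≡ A (mod 10)] column 2 (S + D ≡ A (mod 10), carry-in 1) doesn't pin S yet; pick S=5 and continue, so S=5.
Step 5. [col 2: S + D ≡ A (mod 10)] no forcing yet in column 2 (carry-in 1); A=7 is free and consistent — try it, so A=7.
Step 6. [col 2: S + D ≡ A (mod 10)] from column 2 (S=5, A=7, carry-in 1, digits 2,4,5,7,8 already taken and all letters distinct): D must equal 1, so D=1.
Step 7. [col 3: E + D ≡ U (mod 10)] column 3 reads E+D+carry(0)=U with E=8, D=1; with digits 1,2,4,5,7,8 already taken and all letters distinct, the only value for U is 9. So U=9.
Step 8. [col 4: B + W ≡ A (mod 10)] column 4: given B=4, A=7, carry-in 0, and digits 1,2,4,5,7,8,9 already taken and all letters distinct, B+W≡A (mod 10) forces W=3 ⇒ W=3.
Step 9. [col 5: E + Z ≡ X (mod 10)] from column 5 (E=8, Z=2, carry-in 0, digits 1,2,3,4,5,7,8,9 already taken and all letters distinct): X must equal 0 ⇒ X=0.

Answer: A=7, B=4, D=1, E=8, S=5, U=9, W=3, X=0, Z=2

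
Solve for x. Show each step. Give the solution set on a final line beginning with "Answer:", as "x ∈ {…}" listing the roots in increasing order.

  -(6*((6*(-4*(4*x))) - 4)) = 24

Step 1. [-(6*((6*(-4*(4*x))) - 4)) = 24] leading − — multiply by −1 ⇒ neg: 6*((6*(-4*(4*x))) - 4) = -24.
Step 2. [6*((6*(-4*(4*x))) - 4) = -24] 6·(inner) — divide through by 6. So div: (6*(-4*(4*x))) - 4 = -4.
Step 3. [(6*(-4*(4*x))) - 4 = -4] -4 is outermost — add 4 both sides. So sub: 6*(-4*(4*x)) = 0.
Step 4. [6*(-4*(4*x)) = 0] 6 out front; divide by 6, so div: -4*(4*x) = 0.
Step 5. [-4*(4*x) = 0] LHS = -4·(…); ÷-4 both sides, so div: 4*x = 0.
Step 6. [4*x = 0] 4 out front; divide by 4 ⇒ div: x = 0.

Answer: x ∈ {0}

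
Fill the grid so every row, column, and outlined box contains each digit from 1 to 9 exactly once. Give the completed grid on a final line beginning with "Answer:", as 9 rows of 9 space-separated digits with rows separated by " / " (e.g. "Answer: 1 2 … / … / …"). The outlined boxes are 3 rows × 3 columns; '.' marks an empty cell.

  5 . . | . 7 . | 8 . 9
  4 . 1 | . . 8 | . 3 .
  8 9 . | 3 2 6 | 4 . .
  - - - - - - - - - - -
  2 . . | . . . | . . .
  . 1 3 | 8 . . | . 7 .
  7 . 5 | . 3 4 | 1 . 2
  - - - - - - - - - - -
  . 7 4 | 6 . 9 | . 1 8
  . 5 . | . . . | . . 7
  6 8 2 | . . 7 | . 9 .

Step 1. [r7c5∈{5}] r7c5 is down to just 5. So r7c5=5.
Step 2. [r8c4∈{1,2,4}] 2 has one home in col 4: r8c4 ⇒ r8c4=2.
Step 3. [r6c2∈{6}] r6c2's peers cover all but 6. So r6c2=6.
Step 4. [r5c9∈{4,5,6}] r5c9 is the only open cell in row 5 admitting 4. So r5c9=4.
Step 5. [r2c4∈{5,9}] in box 2, 5 fits only at r2c4. So r2c4=5.
Step 6. [r5c1∈{9}] nothing but 9 survives at r5c1, so r5c1=9.
Step 7. [r4c7∈{3,5,6,9}] 9 has one home in col 7: r4c7 ⇒ r4c7=9.
Step 8. [r8c6∈{1,3}] col 6 places 3 nowhere but r8c6. So r8c6=3.
Step 9. [r4c9∈{3,5,6}] across row 4, 3 lands solely at r4c9, so r4c9=3.
Step 10. [r8c7∈{6}] only 6 remains possible at r8c7. So r8c7=6.
Step 11. [r4c8∈{5,6,8}] box 6 places 6 nowhere but r4c8, so r4c8=6.
Step 12. [r4c5∈{1}] r4c5 is down to just 1. So r4c5=1.
Step 13. [r9c7∈{3,5}] r9c7 is the only open cell in row 9 admitting 3, so r9c7=3.
Step 14. [r9c5∈{4}] nothing but 4 survives at r9c5 ⇒ r9c5=4.
Step 15. [r2c2∈{2}] r2c2's peers cover all but 2. So r2c2=2.
Step 16. [r4c6∈{5}] nothing but 5 survives at r4c6, so r4c6=5.
Step 17. [r1c6∈{1}] r1c6 has the single candidate 1 ⇒ r1c6=1.
Step 18. [r9c9∈{5}] r9c9 is down to just 5, so r9c9=5.
Step 19. [r4c2∈{4}] only 4 remains possible at r4c2, so r4c2=4.
Step 20. [r6c8∈{8}] r6c8's peers cover all but 8, so r6c8=8.
Step 21. [r5c5∈{6}] r5c5 is down to just 6 ⇒ r5c5=6.
Step 22. [r2c5∈{9}] r2c5 is down to just 9. So r2c5=9.
Step 23. [r8c3∈{9}] r8c3 has the single candidate 9 ⇒ r8c3=9.
Step 24. [r2c9∈{6}] r2c9's peers cover all but 6 ⇒ r2c9=6.
Step 25. [r9c4∈{1}] only 1 remains possible at r9c4. So r9c4=1.
Step 26. [r6c4∈{9}] r6c4 has the single candidate 9, so r6c4=9.
Step 27. [r8c5∈{8}] r8c5's peers cover all but 8. So r8c5=8.
Step 28. [r1c2∈{3}] r1c2's peers cover all but 3, so r1c2=3.
Step 29. [r3c8∈{5}] only 5 remains possible at r3c8 ⇒ r3c8=5.
Step 30. [r4c4∈{7}] r4c4 is down to just 7, so r4c4=7.
Step 31. [r5c7∈{5}] r5c7 is down to just 5. So r5c7=5.
Step 32. [r5c6∈{2}] nothing but 2 survives at r5c6. So r5c6=2.
Step 33. [r1c3∈{6}] r1c3 has the single candidate 6, so r1c3=6.
Step 34. [r2c7∈{7}] nothing but 7 survives at r2c7. So r2c7=7.
Step 35. [r4c3∈{8}] only 8 remains possible at r4c3. So r4c3=8.
Step 36. [r8c1∈{1}] r8c1 has the single candidate 1, so r8c1=1.
Step 37. [r7c1∈{3}] only 3 remains possible at r7c1, so r7c1=3.
Step 38. [r7c7∈{2}] r7c7 is down to just 2. So r7c7=2.
Step 39. [r1c4∈{4}] r1c4's peers cover all but 4 ⇒ r1c4=4.
Step 40. [r3c3∈{7}] nothing but 7 survives at r3c3, so r3c3=7.
Step 41. [r1c8∈{2}] r1c8 has the single candidate 2, so r1c8=2.
Step 42. [r3c9∈{1}] r3c9's peers cover all but 1, so r3c9=1.
Step 43. [r8c8∈{4}] r8c8 is down to just 4 ⇒ r8c8=4.

Answer: 5 3 6 4 7 1 8 2 9 / 4 2 1 5 9 8 7 3 6 / 8 9 7 3 2 6 4 5 1 / 2 4 8 7 1 5 9 6 3 / 9 1 3 8 6 2 5 7 4 / 7 6 5 9 3 4 1 8 2 / 3 7 4 6 5 9 2 1 8 / 1 5 9 2 8 3 6 4 7 / 6 8 2 1 4 7 3 9 5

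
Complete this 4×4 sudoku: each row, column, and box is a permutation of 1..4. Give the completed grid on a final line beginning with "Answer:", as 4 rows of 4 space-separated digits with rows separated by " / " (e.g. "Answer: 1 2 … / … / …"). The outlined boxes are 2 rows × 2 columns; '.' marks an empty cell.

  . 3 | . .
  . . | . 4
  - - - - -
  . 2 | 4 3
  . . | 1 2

Step 1. [r1c1∈{1,2,4}] in row 1, 4 fits only at r1c1 ⇒ r1c1=4.
Step 2. [r2c1∈{1,2}] across col 1, 2 lands solely at r2c1, so r2c1=2.
Step 3. [r4c1∈{3}] r4c1's peers cover all but 3. So r4c1=3.
Step 4. [r2c2∈{1}] only 1 remains possible at r2c2, so r2c2=1.
Step 5. [r2c3∈{3}] r2c3 is down to just 3, so r2c3=3.
Step 6. [r1c4∈{1}] only 1 remains possible at r1c4. So r1c4=1.
Step 7. [r1c3∈{2}] r1c3 is down to just 2. So r1c3=2.
Step 8. [r4c2∈{4}] r4c2 has the single candidate 4. So r4c2=4.
Step 9. [r3c1∈{1}] nothing but 1 survives at r3c1, so r3c1=1.

Answer: 4 3 2 1 / 2 1 3 4 / 1 2 4 3 / 3 4 1 2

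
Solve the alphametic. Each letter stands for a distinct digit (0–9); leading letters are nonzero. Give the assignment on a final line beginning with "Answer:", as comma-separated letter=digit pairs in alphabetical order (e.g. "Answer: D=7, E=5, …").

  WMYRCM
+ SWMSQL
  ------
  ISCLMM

Step 1. [col 1: M + L ≡ M (mod 10)] from column 1 (nothing yet, carry-in 0, all letters distinct, none taken yet): L must equal 0. So L=0.
Step 2. [col 1: M + L ≡ M (mod 10)] no forcing yet in column 1 (carry-in 0); M=8 is free and consistent — try it. So M=8.
Step 3. [col 2: C + Q ≡ M (mod 10)] several values work for C in column 2 (C + Q ≡ M (mod 10), carry-in 0); try C=5 ⇒ C=5.
Step 4. [col 2: C + Q ≡ M (mod 10)] in column 2 we have C+Q≡M with carry-in 0; given C=5, M=8 and digits 0,5,8 already taken and all letters distinct, that pins Q to 3, so Q=3.
Step 5. [col 3: R + S ≡ L (mod 10)] S=1 is one option consistent with column 3 (R + S ≡ L (mod 10), carry-in 0) — take it ⇒ S=1.
Step 6. [col 3: R + S ≡ L (mod 10)] column 3: given S=1, L=0, carry-in 0, and digits 0,1,3,5,8 already taken and all letters distinct, R+S≡L (mod 10) forces R=9, so R=9.
Step 7. [col 4: Y + M ≡ C (mod 10)] from column 4 (M=8, C=5, carry-in 1, digits 0,1,3,5,8,9 already taken and all letters distinct): Y must equal 6, so Y=6.
Step 8. [col 5: M + W ≡ S (mod 10)] column 5 reads M+W+carry(1)=S with M=8, S=1; with digits 0,1,3,5,6,8,9 already taken and all letters distinct, the only value for W is 2. So W=2.
Step 9. [col 6: W + S ≡ I (mod 10)] column 6 reads W+S+carry(1)=I with W=2, S=1; with digits 0,1,2,3,5,6,8,9 already taken and all letters distinct, the only value for I is 4, so I=4.

Answer: C=5, I=4, L=0, M=8, Q=3, R=9, S=1, W=2, Y=6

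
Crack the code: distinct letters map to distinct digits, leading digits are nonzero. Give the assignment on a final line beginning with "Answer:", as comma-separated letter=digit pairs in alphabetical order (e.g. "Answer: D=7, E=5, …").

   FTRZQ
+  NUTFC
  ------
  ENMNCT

Step 1. [col 1: Q + C ≡ T (mod 10)] no forcing yet in column 1 (carry-in 0); T=7 is free and consistent — try it. So T=7.
Step 2. [E] adding two 5-digit numbers gives at most 5+1 digits, and here it does — E is that final carry and must be 1, so E=1.
Step 3. [col 1: Q + C ≡ T (mod 10)] column 1 (Q + C ≡ T (mod 10), carry-in 0) doesn't pin C yet; pick C=4 and continue, so C=4.
Step 4. [col 1: Q + C ≡ T (mod 10)] column 1: given C=4, T=7, carry-in 0, and digits 1,4,7 already taken and all letters distinct, Q+C≡T (mod 10) forces Q=3 ⇒ Q=3.
Step 5. [col 2: Z + F ≡ C (mod 10)] several values work for Z in column 2 (Z + F ≡ C (mod 10), carry-in 0); try Z=5, so Z=5.
Step 6. [col 2: Z + F ≡ C (mod 10)] in column 2 we have Z+F≡C with carry-in 0; given Z=5, C=4 and digits 1,3,4,5,7 already taken and all letters distinct, that pins F to 9. So F=9.
Step 7. [col 3: R + T ≡ N (mod 10)] N=6 is one option consistent with column 3 (R + T ≡ N (mod 10), carry-in 1) — take it, so N=6.
Step 8. [col 3: R + T ≡ N (mod 10)] column 3: given T=7, N=6, carry-in 1, and digits 1,3,4,5,6,7,9 already taken and all letters distinct, R+T≡N (mod 10) forces R=8 ⇒ R=8.
Step 9. [col 4: T + U ≡ M (mod 10)] in column 4 we have T+U≡M with carry-in 1; given T=7 and digits 1,3,4,5,6,7,8,9 already taken and all letters distinct, that pins U to 2, so U=2.
Step 10. [col 4: T + U ≡ M (mod 10)] in column 4 we have T+U≡M with carry-in 1; given T=7, U=2 and digits 1,2,3,4,5,6,7,8,9 already taken and all letters distinct, that pins M to 0 ⇒ M=0.

Answer: C=4, E=1, F=9, M=0, N=6, Q=3, R=8, T=7, U=2, Z=5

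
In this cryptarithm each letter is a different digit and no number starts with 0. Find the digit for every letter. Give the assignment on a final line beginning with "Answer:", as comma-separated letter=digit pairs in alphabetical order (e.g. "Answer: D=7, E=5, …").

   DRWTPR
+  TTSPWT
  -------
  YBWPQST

Step 1. [Y] Y is the leading digit of a 7-digit sum of two 6-digit numbers; the final carry is exactly 1, so Y=1.
Step 2. [col 1: R + T ≡ T (mod 10)] column 1 reads R+T+carry(0)=T with nothing yet; with digits 1 already taken and all letters distinct, the only value for R is 0. So R=0.
Step 3. [col 1: R + T ≡ T (mod 10)] no forcing yet in column 1 (carry-in 0); T=4 is free and consistent — try it ⇒ T=4.
Step 4. [col 2: P + W ≡ S (mod 10)] several values work for S in column 2 (P + W ≡ S (mod 10), carry-in 0); try S=7. So S=7.
Step 5. [col 2: P + W ≡ S (mod 10)] column 2 (P + W ≡ S (mod 10), carry-in 0) doesn't pin W yet; pick W=5 and continue ⇒ W=5.
Step 6. [col 2: P + W ≡ S (mod 10)] in column 2 we have P+W≡S with carry-in 0; given W=5, S=7 and digits 0,1,4,5,7 already taken and all letters distinct, that pins P to 2 ⇒ P=2.
Step 7. [col 3: T + P ≡ Q (mod 10)] column 3 reads T+P+carry(0)=Q with T=4, P=2; with digits 0,1,2,4,5,7 already taken and all letters distinct, the only value for Q is 6. So Q=6.
Step 8. [col 6: D + T ≡ B (mod 10)] column 6 reads D+T+carry(0)=B with T=4; with digits 0,1,2,4,5,6,7 already taken and all letters distinct, the only value for B is 3. So B=3.
Step 9. [col 6: D + T ≡ B (mod 10)] column 6: given T=4, B=3, carry-in 0, and digits 0,1,2,3,4,5,6,7 already taken and all letters distinct, D+T≡B (mod 10) forces D=9, so D=9.

Answer: B=3, D=9, P=2, Q=6, R=0, S=7, T=4, W=5, Y=1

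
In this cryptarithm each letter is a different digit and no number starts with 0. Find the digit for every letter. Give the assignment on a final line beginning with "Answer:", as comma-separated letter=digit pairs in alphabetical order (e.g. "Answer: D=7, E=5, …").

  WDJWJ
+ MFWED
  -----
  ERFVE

Step 1. [col 1: J + D ≡ E (mod 10)] column 1 (J + D ≡ E (mod 10), carry-in 0) doesn't pin J yet; pick J=5 and continue, so J=5.
Step 2. [col 1: J + D ≡ E (mod 10)] no forcing yet in column 1 (carry-in 0); E=9 is free and consistent — try it, so E=9.
Step 3. [col 1: J + D ≡ E (mod 10)] column 1: given J=5, E=9, carry-in 0, and digits 5,9 already taken and all letters distinct, J+D≡E (mod 10) forces D=4 ⇒ D=4.
Step 4. [col 2: W + E ≡ V (mod 10)] column 2 (W + E ≡ V (mod 10), carry-in 0) doesn't pin W yet; pick W=7 and continue. So W=7.
Step 5. [col 2: W + E ≡ V (mod 10)] in column 2 we have W+E≡V with carry-in 0; given W=7, E=9 and digits 4,5,7,9 already taken and all letters distinct, that pins V to 6, so V=6.
Step 6. [col 3: J + W ≡ F (mod 10)] in column 3 we have J+W≡F with carry-in 1; given J=5, W=7 and digits 4,5,6,7,9 already taken and all letters distinct, that pins F to 3. So F=3.
Step 7. [col 4: D + F ≡ R (mod 10)] column 4 reads D+F+carry(1)=R with D=4, F=3; with digits 3,4,5,6,7,9 already taken and all letters distinct, the only value for R is 8 ⇒ R=8.
Step 8. [col 5: W + M ≡ E (mod 10)] column 5 reads W+M+carry(0)=E with W=7, E=9; with digits 3,4,5,6,7,8,9 already taken and all letters distinct, the only value for M is 2 ⇒ M=2.

Answer: D=4, E=9, F=3, J=5, M=2, R=8, V=6, W=7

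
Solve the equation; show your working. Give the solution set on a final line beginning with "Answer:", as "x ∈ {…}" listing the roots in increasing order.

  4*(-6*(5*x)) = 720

Step 1. [4*(-6*(5*x)) = 720] leading coefficient 4: divide by 4. So div: -6*(5*x) = 180.
Step 2. [-6*(5*x) = 180] -6 out front; divide by -6. So div: 5*x = -30.
Step 3. [5*x = -30] 5 out front; divide by 5. So div: x = -6.

Answer: x ∈ {-6}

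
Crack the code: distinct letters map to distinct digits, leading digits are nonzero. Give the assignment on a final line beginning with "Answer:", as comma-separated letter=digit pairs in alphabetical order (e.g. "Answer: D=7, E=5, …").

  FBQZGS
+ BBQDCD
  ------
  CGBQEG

Step 1. [col 1: S + D ≡ G (mod 10)] no forcing yet in column 1 (carry-in 0); S=9 is free and consistent — try it ⇒ S=9.
Step 2. [col 1: S + D ≡ G (mod 10)] several values work for G in column 1 (S + D ≡ G (mod 10), carry-in 0); try G=2, so G=2.
Step 3. [col 1: S + D ≡ G (mod 10)] from column 1 (S=9, G=2, carry-in 0, digits 2,9 already taken and all letters distinct): D must equal 3, so D=3.
Step 4. [col 2: G + C ≡ E (mod 10)] column 2 (G + C ≡ E (mod 10), carry-in 1) doesn't pin E yet; pick E=8 and continue, so E=8.
Step 5. [col 2: G + C ≡ E (mod 10)] in column 2 we have G+C≡E with carry-in 1; given G=2, E=8 and digits 2,3,8,9 already taken and all letters distinct, that pins C to 5. So C=5.
Step 6. [col 3: Z + D ≡ Q (mod 10)] Z=7 is one option consistent with column 3 (Z + D ≡ Q (mod 10), carry-in 0) — take it ⇒ Z=7.
Step 7. [col 3: Z + D ≡ Q (mod 10)] in column 3 we have Z+D≡Q with carry-in 0; given Z=7, D=3 and digits 2,3,5,7,8,9 already taken and all letters distinct, that pins Q to 0 ⇒ Q=0.
Step 8. [col 4: Q + Q ≡ B (mod 10)] in column 4 we have Q+Q≡B with carry-in 1; given Q=0 and digits 0,2,3,5,7,8,9 already taken and all letters distinct, that pins B to 1 ⇒ B=1.
Step 9. [col 6: F + B ≡ C (mod 10)] in column 6 we have F+B≡C with carry-in 0; given B=1, C=5 and digits 0,1,2,3,5,7,8,9 already taken and all letters distinct, that pins F to 4. So F=4.

Answer: B=1, C=5, D=3, E=8, F=4, G=2, Q=0, S=9, Z=7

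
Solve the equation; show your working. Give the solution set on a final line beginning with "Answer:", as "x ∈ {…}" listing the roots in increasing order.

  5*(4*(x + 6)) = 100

Step 1. [5*(4*(x + 6)) = 100] 5·(inner) — divide through by 5 ⇒ div: 4*(x + 6) = 20.
Step 2. [4*(x + 6) = 20] divide by the outer 4, so div: x + 6 = 5.
Step 3. [x + 6 = 5] the outer +6 inverts by subtracting 6, so sub: x = -1.

Answer: x ∈ {-1}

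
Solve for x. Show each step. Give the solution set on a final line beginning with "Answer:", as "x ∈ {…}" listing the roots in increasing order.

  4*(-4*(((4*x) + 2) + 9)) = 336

Step 1. [4*(-4*(((4*x) + 2) + 9)) = 336] 4 out front; divide by 4 ⇒ div: -4*(((4*x) + 2) + 9) = 84.
Step 2. [-4*(((4*x) + 2) + 9) = 84] LHS = -4·(…); ÷-4 both sides, so div: ((4*x) + 2) + 9 = -21.
Step 3. [((4*x) + 2) + 9 = -21] +9 is outermost — subtract 9 both sides. So sub: (4*x) + 2 = -30.
Step 4. [(4*x) + 2 = -30] subtract 2: x sits inside (… + 2) ⇒ sub: 4*x = -32.
Step 5. [4*x = -32] divide by the outer 4, so div: x = -8.

Answer: x ∈ {-8}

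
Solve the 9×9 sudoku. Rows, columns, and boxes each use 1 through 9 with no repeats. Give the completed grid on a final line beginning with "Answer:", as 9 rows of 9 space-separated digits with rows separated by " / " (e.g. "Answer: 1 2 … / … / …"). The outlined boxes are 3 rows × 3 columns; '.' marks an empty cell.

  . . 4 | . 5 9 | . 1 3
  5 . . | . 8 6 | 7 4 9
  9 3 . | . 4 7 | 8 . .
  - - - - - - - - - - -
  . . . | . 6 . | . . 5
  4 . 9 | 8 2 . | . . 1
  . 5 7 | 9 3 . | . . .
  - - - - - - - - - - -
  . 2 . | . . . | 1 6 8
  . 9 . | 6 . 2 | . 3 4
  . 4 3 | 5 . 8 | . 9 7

Step 1. [r3c3∈{1,2,6}] r3c3 is the only open cell in col 3 admitting 6, so r3c3=6.
Step 2. [r4c1∈{1,2,3,8}] col 1 places 3 nowhere but r4c1. So r4c1=3.
Step 3. [r7c1∈{7}] r7c1's peers cover all but 7, so r7c1=7.
Step 4. [r6c9∈{2,6}] col 9 places 6 nowhere but r6c9 ⇒ r6c9=6.
Step 5. [r1c4∈{2}] r1c4 has the single candidate 2 ⇒ r1c4=2.
Step 6. [r6c1∈{1,2,8}] in col 1, 2 fits only at r6c1 ⇒ r6c1=2.
Step 7. [r2c2∈{1}] r2c2 has the single candidate 1 ⇒ r2c2=1.
Step 8. [r4c3∈{1,8}] 1 has one home in box 4: r4c3. So r4c3=1.
Step 9. [r4c6∈{4}] nothing but 4 survives at r4c6 ⇒ r4c6=4.
Step 10. [r9c5∈{1}] r9c5 has the single candidate 1, so r9c5=1.
Step 11. [r1c1∈{8}] nothing but 8 survives at r1c1 ⇒ r1c1=8.
Step 12. [r7c6∈{3}] only 3 remains possible at r7c6. So r7c6=3.
Step 13. [r4c2∈{8}] r4c2 has the single candidate 8, so r4c2=8.
Step 14. [r5c8∈{7}] r5c8 is down to just 7. So r5c8=7.
Step 15. [r4c8∈{2}] r4c8 has the single candidate 2, so r4c8=2.
Step 16. [r8c7∈{5}] nothing but 5 survives at r8c7 ⇒ r8c7=5.
Step 17. [r2c4∈{3}] r2c4 is down to just 3, so r2c4=3.
Step 18. [r9c7∈{2}] only 2 remains possible at r9c7, so r9c7=2.
Step 19. [r1c7∈{6}] nothing but 6 survives at r1c7, so r1c7=6.
Step 20. [r8c1∈{1}] only 1 remains possible at r8c1. So r8c1=1.
Step 21. [r3c9∈{2}] r3c9 is down to just 2, so r3c9=2.
Step 22. [r6c8∈{8}] r6c8 has the single candidate 8, so r6c8=8.
Step 23. [r7c5∈{9}] r7c5's peers cover all but 9. So r7c5=9.
Step 24. [r4c4∈{7}] r4c4's peers cover all but 7, so r4c4=7.
Step 25. [r6c6∈{1}] only 1 remains possible at r6c6. So r6c6=1.
Step 26. [r8c3∈{8}] r8c3 has the single candidate 8. So r8c3=8.
Step 27. [r4c7∈{9}] r4c7 has the single candidate 9. So r4c7=9.
Step 28. [r1c2∈{7}] nothing but 7 survives at r1c2, so r1c2=7.
Step 29. [r6c7∈{4}] r6c7's peers cover all but 4 ⇒ r6c7=4.
Step 30. [r5c2∈{6}] only 6 remains possible at r5c2, so r5c2=6.
Step 31. [r5c7∈{3}] r5c7's peers cover all but 3. So r5c7=3.
Step 32. [r3c4∈{1}] r3c4's peers cover all but 1 ⇒ r3c4=1.
Step 33. [r9c1∈{6}] r9c1's peers cover all but 6. So r9c1=6.
Step 34. [r3c8∈{5}] only 5 remains possible at r3c8, so r3c8=5.
Step 35. [r8c5∈{7}] r8c5 is down to just 7. So r8c5=7.
Step 36. [r7c4∈{4}] r7c4 is down to just 4 ⇒ r7c4=4.
Step 37. [r7c3∈{5}] only 5 remains possible at r7c3, so r7c3=5.
Step 38. [r5c6∈{5}] r5c6 is down to just 5, so r5c6=5.
Step 39. [r2c3∈{2}] r2c3 is down to just 2. So r2c3=2.

Answer: 8 7 4 2 5 9 6 1 3 / 5 1 2 3 8 6 7 4 9 / 9 3 6 1 4 7 8 5 2 / 3 8 1 7 6 4 9 2 5 / 4 6 9 8 2 5 3 7 1 / 2 5 7 9 3 1 4 8 6 / 7 2 5 4 9 3 1 6 8 / 1 9 8 6 7 2 5 3 4 / 6 4 3 5 1 8 2 9 7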